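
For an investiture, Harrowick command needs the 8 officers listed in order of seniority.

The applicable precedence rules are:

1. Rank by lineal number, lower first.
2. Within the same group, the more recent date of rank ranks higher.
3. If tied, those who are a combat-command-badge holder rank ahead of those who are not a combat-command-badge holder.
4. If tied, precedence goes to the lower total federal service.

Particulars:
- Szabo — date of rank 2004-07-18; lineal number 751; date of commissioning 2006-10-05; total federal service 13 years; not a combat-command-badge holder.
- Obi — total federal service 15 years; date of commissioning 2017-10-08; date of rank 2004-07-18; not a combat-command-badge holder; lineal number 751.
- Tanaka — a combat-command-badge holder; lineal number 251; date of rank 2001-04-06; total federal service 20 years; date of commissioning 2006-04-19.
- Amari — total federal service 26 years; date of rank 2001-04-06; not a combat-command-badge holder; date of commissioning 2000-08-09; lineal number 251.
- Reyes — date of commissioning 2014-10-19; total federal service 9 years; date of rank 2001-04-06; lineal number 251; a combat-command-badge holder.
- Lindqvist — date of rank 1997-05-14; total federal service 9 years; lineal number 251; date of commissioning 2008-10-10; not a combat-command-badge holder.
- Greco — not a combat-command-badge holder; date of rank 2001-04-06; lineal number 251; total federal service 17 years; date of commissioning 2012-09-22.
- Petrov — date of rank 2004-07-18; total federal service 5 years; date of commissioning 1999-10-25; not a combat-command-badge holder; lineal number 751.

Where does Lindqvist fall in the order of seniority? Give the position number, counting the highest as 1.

5

By lineal number (lower first): Reyes, Tanaka, Greco, Amari and Lindqvist (each 251); then Petrov, Szabo and Obi (each 751).
Among Reyes, Tanaka, Greco, Amari and Lindqvist, by date of rank (later first): Reyes, Tanaka, Greco and Amari (2001-04-06) before Lindqvist (1997-05-14).
Among Reyes, Tanaka, Greco and Amari, a combat-command-badge holder before not a combat-command-badge holder: Reyes and Tanaka (a combat-command-badge holder) before Greco and Amari (not a combat-command-badge holder).
Among Reyes and Tanaka, by total federal service (lower first): Reyes (9 years) before Tanaka (20 years).
Among Greco and Amari, by total federal service (lower first): Greco (17 years) before Amari (26 years).
Petrov, Szabo and Obi all have date of rank 2004-07-18, so the next rule applies.
Petrov, Szabo and Obi are each not a combat-command-badge holder, so the next rule applies.
Among Petrov, Szabo and Obi, by total federal service (lower first): Petrov (5 years) before Szabo (13 years) before Obi (15 years).
Order: Reyes, Tanaka, Greco, Amari, Lindqvist, Petrov, Szabo, Obi. So position 5.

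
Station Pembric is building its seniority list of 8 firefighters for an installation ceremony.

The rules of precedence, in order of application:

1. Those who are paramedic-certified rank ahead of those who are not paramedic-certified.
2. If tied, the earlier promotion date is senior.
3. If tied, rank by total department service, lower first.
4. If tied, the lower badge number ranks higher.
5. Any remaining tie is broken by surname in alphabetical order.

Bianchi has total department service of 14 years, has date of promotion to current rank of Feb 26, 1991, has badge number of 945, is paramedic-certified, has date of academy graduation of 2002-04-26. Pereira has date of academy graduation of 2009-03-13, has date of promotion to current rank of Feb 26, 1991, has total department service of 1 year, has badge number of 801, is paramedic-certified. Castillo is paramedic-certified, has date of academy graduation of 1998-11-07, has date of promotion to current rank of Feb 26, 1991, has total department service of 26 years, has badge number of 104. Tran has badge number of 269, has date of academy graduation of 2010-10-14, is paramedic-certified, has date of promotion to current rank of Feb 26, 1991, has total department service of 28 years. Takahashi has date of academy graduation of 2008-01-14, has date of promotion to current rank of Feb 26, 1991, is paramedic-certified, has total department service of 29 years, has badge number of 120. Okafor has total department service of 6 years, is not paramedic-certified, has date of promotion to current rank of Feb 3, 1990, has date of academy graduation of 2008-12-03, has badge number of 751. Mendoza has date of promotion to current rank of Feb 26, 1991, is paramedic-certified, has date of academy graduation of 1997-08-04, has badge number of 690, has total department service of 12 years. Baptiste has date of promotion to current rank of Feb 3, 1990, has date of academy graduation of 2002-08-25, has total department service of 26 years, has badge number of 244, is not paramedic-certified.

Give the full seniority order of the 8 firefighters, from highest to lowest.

By the first rule: Pereira, Mendoza, Bianchi, Castillo, Tran and Takahashi (each paramedic-certified); then Okafor and Baptiste (both not paramedic-certified).
Pereira, Mendoza, Bianchi, Castillo, Tran and Takahashi all have date of promotion to current rank Feb 26, 1991, so the next rule applies.
Among Pereira, Mendoza, Bianchi, Castillo, Tran and Takahashi, by total department service (lower first): Pereira (1 year) before Mendoza (12 years) before Bianchi (14 years) before Castillo (26 years) before Tran (28 years) before Takahashi (29 years).
Okafor and Baptiste both have date of promotion to current rank Feb 3, 1990, so the next rule applies.
Among Okafor and Baptiste, by total department service (lower first): Okafor (6 years) before Baptiste (26 years).
Full order: Pereira, Mendoza, Bianchi, Castillo, Tran, Takahashi, Okafor, Baptiste.

Pereira, Mendoza, Bianchi, Castillo, Tran, Takahashi, Okafor, Baptiste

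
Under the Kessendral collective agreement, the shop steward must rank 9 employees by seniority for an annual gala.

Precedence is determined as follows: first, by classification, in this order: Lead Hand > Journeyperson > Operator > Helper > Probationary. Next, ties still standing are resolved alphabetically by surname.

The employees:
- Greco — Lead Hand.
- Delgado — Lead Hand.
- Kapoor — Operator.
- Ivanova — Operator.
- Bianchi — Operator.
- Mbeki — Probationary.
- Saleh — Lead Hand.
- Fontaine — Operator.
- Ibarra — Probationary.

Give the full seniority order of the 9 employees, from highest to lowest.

Delgado, Greco, Saleh, Bianchi, Fontaine, Ivanova, Kapoor, Ibarra, Mbeki

By classification: Delgado, Greco and Saleh (Lead Hand); then Bianchi, Fontaine, Ivanova and Kapoor (Operator); then Ibarra and Mbeki (Probationary).
Among Delgado, Greco and Saleh, alphabetically by surname: Delgado before Greco before Saleh.
Among Bianchi, Fontaine, Ivanova and Kapoor, alphabetically by surname: Bianchi before Fontaine before Ivanova before Kapoor.
Among Ibarra and Mbeki, alphabetically by surname: Ibarra before Mbeki.
Full order: Delgado, Greco, Saleh, Bianchi, Fontaine, Ivanova, Kapoor, Ibarra, Mbeki.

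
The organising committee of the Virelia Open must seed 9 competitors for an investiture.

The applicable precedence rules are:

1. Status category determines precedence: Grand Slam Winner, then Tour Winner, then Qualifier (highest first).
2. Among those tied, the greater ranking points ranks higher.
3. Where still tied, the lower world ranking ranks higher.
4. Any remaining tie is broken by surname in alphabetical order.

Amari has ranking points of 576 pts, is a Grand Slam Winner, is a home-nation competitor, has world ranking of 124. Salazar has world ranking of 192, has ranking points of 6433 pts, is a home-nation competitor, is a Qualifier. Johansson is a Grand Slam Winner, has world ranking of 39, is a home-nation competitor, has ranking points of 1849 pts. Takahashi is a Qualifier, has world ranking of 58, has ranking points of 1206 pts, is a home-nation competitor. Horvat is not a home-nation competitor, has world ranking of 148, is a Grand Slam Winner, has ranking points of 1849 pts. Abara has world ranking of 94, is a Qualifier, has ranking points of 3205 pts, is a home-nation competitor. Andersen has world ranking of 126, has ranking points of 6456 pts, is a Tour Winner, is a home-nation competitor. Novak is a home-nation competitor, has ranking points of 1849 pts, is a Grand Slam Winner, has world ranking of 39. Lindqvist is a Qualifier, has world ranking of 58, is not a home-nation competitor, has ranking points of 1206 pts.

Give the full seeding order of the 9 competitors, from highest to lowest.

Johansson, Novak, Horvat, Amari, Andersen, Salazar, Abara, Lindqvist, Takahashi

By status category: Johansson, Novak, Horvat and Amari (Grand Slam Winner); then Andersen (Tour Winner); then Salazar, Abara, Lindqvist and Takahashi (Qualifier).
Among Johansson, Novak, Horvat and Amari, by ranking points (higher first): Johansson, Novak and Horvat (1849 pts) before Amari (576 pts).
Among Johansson, Novak and Horvat, by world ranking (lower first): Johansson and Novak (39) before Horvat (148).
Among Johansson and Novak, alphabetically by surname: Johansson before Novak.
Among Salazar, Abara, Lindqvist and Takahashi, by ranking points (higher first): Salazar (6433 pts) before Abara (3205 pts) before Lindqvist and Takahashi (1206 pts).
Lindqvist and Takahashi both have world ranking 58, so the next rule applies.
Among Lindqvist and Takahashi, alphabetically by surname: Lindqvist before Takahashi.
Full order: Johansson, Novak, Horvat, Amari, Andersen, Salazar, Abara, Lindqvist, Takahashi.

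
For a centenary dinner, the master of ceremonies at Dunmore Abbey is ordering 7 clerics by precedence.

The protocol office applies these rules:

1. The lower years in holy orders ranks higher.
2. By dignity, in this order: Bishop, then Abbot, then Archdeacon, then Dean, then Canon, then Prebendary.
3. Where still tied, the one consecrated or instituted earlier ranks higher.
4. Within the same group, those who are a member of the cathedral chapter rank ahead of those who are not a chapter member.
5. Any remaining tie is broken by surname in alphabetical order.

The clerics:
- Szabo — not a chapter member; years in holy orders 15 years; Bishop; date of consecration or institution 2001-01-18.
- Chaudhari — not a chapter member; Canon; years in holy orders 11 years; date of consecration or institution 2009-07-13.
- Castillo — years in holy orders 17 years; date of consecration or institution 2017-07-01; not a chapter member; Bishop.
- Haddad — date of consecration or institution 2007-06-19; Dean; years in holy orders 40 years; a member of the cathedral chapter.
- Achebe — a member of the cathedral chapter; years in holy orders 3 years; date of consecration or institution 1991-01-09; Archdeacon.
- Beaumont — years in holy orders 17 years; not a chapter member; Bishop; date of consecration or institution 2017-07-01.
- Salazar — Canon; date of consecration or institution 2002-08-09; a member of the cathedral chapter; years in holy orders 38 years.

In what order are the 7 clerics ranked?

By years in holy orders (lower first): Achebe (3 years); then Chaudhari (11 years); then Szabo (15 years); then Beaumont and Castillo (both 17 years); then Salazar (38 years); then Haddad (40 years).
Beaumont and Castillo are each Bishop, so the next rule applies.
Beaumont and Castillo both have date of consecration or institution 2017-07-01, so the next rule applies.
Beaumont and Castillo are each not a chapter member, so the next rule applies.
Among Beaumont and Castillo, alphabetically by surname: Beaumont before Castillo.
Full order: Achebe, Chaudhari, Szabo, Beaumont, Castillo, Salazar, Haddad.

Achebe, Chaudhari, Szabo, Beaumont, Castillo, Salazar, Haddad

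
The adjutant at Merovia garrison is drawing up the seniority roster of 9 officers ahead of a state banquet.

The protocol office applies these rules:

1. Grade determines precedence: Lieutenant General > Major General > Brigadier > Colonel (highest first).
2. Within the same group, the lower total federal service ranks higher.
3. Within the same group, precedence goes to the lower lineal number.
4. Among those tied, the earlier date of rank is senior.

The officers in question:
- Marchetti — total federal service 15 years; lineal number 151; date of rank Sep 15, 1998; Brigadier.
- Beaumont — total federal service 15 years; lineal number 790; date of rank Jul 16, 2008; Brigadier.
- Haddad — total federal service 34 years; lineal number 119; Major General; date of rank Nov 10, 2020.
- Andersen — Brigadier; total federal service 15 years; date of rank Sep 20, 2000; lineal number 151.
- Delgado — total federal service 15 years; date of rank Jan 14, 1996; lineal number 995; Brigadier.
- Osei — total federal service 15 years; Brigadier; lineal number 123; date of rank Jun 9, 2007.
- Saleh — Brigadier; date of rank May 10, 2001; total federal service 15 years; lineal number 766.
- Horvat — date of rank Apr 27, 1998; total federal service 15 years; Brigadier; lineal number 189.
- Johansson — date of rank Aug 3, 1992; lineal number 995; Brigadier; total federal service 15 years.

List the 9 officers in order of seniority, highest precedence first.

Haddad, Osei, Marchetti, Andersen, Horvat, Saleh, Beaumont, Johansson, Delgado

By grade: Haddad (Major General); then Osei, Marchetti, Andersen, Horvat, Saleh, Beaumont, Johansson and Delgado (Brigadier).
Osei, Marchetti, Andersen, Horvat, Saleh, Beaumont, Johansson and Delgado all have total federal service 15 years, so the next rule applies.
Among Osei, Marchetti, Andersen, Horvat, Saleh, Beaumont, Johansson and Delgado, by lineal number (lower first): Osei (123) before Marchetti and Andersen (151) before Horvat (189) before Saleh (766) before Beaumont (790) before Johansson and Delgado (995).
Among Marchetti and Andersen, by date of rank (earlier first): Marchetti (Sep 15, 1998) before Andersen (Sep 20, 2000).
Among Johansson and Delgado, by date of rank (earlier first): Johansson (Aug 3, 1992) before Delgado (Jan 14, 1996).
Full order: Haddad, Osei, Marchetti, Andersen, Horvat, Saleh, Beaumont, Johansson, Delgado.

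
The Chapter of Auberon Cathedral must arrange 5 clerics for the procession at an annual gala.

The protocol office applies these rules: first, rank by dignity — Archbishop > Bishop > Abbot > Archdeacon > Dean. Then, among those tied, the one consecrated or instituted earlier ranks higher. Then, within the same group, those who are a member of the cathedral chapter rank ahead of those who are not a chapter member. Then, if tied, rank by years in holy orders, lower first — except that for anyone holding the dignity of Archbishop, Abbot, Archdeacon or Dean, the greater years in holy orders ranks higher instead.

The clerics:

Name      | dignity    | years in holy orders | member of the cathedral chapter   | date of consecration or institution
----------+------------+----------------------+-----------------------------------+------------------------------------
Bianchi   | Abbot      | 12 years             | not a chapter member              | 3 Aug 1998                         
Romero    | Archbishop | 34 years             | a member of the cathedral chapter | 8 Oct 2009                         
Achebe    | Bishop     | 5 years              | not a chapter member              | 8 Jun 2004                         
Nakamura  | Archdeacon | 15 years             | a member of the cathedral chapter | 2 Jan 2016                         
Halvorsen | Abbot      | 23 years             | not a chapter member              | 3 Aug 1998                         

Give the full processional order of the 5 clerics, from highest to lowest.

By dignity: Romero (Archbishop); then Achebe (Bishop); then Halvorsen and Bianchi (Abbot); then Nakamura (Archdeacon).
Halvorsen and Bianchi both have date of consecration or institution 3 Aug 1998, so the next rule applies.
Halvorsen and Bianchi are each not a chapter member, so the next rule applies.
Among Halvorsen and Bianchi, by years in holy orders (higher first) (reversed rule for this group): Halvorsen (23 years) before Bianchi (12 years).
Full order: Romero, Achebe, Halvorsen, Bianchi, Nakamura.

Romero, Achebe, Halvorsen, Bianchi, Nakamura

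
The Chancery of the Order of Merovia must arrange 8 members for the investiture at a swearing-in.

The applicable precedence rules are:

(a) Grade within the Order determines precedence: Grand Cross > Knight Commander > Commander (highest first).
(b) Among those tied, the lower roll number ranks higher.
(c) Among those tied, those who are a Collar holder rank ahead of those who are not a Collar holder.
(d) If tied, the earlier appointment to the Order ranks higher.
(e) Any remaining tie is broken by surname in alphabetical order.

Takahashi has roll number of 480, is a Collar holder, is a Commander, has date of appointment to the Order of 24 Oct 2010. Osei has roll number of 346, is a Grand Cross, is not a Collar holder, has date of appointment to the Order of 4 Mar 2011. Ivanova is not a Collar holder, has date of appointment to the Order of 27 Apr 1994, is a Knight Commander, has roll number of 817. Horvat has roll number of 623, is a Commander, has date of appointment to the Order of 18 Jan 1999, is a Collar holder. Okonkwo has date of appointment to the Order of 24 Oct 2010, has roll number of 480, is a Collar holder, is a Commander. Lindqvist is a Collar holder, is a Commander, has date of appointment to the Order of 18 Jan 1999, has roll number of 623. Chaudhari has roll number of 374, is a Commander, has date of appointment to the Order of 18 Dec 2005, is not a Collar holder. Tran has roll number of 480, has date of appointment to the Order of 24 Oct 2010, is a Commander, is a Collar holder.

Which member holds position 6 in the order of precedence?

Tran

By grade within the Order: Osei (Grand Cross); then Ivanova (Knight Commander); then Chaudhari, Okonkwo, Takahashi, Tran, Horvat and Lindqvist (Commander).
Among Chaudhari, Okonkwo, Takahashi, Tran, Horvat and Lindqvist, by roll number (lower first): Chaudhari (374) before Okonkwo, Takahashi and Tran (480) before Horvat and Lindqvist (623).
Okonkwo, Takahashi and Tran are each a Collar holder, so the next rule applies.
Okonkwo, Takahashi and Tran all have date of appointment to the Order 24 Oct 2010, so the next rule applies.
Among Okonkwo, Takahashi and Tran, alphabetically by surname: Okonkwo before Takahashi before Tran.
Horvat and Lindqvist are each a Collar holder, so the next rule applies.
Horvat and Lindqvist both have date of appointment to the Order 18 Jan 1999, so the next rule applies.
Among Horvat and Lindqvist, alphabetically by surname: Horvat before Lindqvist.
Order: Osei, Ivanova, Chaudhari, Okonkwo, Takahashi, Tran, Horvat, Lindqvist.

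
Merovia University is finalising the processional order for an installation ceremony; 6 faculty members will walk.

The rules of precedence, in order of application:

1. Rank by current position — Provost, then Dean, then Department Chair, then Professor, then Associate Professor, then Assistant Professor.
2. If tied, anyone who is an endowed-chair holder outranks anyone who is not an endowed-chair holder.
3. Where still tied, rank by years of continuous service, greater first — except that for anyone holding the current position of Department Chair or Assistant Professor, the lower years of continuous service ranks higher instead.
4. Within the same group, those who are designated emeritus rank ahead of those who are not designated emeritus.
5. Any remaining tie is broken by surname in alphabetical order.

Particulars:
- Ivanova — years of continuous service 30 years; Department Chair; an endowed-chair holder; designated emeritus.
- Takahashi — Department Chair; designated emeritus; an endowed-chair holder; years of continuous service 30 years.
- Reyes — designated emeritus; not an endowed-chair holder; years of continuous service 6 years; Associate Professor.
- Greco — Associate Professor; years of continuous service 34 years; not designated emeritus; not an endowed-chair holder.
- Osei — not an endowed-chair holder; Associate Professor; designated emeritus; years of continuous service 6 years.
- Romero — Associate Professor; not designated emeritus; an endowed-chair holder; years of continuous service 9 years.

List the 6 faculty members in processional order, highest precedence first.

Ivanova, Takahashi, Romero, Greco, Osei, Reyes

By current position: Ivanova and Takahashi (Department Chair); then Romero, Greco, Osei and Reyes (Associate Professor).
Ivanova and Takahashi are each an endowed-chair holder, so the next rule applies.
Ivanova and Takahashi both have years of continuous service 30 years, so the next rule applies.
Ivanova and Takahashi are each designated emeritus, so the next rule applies.
Among Ivanova and Takahashi, alphabetically by surname: Ivanova before Takahashi.
Among Romero, Greco, Osei and Reyes, an endowed-chair holder before not an endowed-chair holder: Romero (an endowed-chair holder) before Greco, Osei and Reyes (not an endowed-chair holder).
Among Greco, Osei and Reyes, by years of continuous service (higher first): Greco (34 years) before Osei and Reyes (6 years).
Osei and Reyes are each designated emeritus, so the next rule applies.
Among Osei and Reyes, alphabetically by surname: Osei before Reyes.
Full order: Ivanova, Takahashi, Romero, Greco, Osei, Reyes.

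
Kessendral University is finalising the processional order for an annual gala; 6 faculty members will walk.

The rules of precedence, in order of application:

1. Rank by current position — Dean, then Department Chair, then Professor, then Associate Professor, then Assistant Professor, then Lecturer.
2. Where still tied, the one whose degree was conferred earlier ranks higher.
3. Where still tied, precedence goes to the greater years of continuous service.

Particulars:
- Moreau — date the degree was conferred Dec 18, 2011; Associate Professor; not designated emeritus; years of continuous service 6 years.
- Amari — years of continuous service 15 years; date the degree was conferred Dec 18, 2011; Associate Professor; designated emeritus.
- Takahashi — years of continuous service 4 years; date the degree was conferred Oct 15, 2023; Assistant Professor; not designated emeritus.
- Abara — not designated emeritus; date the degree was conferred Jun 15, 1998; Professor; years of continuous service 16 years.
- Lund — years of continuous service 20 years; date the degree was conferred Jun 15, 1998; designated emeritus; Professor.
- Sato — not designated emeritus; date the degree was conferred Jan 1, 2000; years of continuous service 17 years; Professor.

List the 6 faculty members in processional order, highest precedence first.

Lund, Abara, Sato, Amari, Moreau, Takahashi

By current position: Lund, Abara and Sato (Professor); then Amari and Moreau (Associate Professor); then Takahashi (Assistant Professor).
Among Lund, Abara and Sato, by date the degree was conferred (earlier first): Lund and Abara (Jun 15, 1998) before Sato (Jan 1, 2000).
Among Lund and Abara, by years of continuous service (higher first): Lund (20 years) before Abara (16 years).
Amari and Moreau both have date the degree was conferred Dec 18, 2011, so the next rule applies.
Among Amari and Moreau, by years of continuous service (higher first): Amari (15 years) before Moreau (6 years).
Full order: Lund, Abara, Sato, Amari, Moreau, Takahashi.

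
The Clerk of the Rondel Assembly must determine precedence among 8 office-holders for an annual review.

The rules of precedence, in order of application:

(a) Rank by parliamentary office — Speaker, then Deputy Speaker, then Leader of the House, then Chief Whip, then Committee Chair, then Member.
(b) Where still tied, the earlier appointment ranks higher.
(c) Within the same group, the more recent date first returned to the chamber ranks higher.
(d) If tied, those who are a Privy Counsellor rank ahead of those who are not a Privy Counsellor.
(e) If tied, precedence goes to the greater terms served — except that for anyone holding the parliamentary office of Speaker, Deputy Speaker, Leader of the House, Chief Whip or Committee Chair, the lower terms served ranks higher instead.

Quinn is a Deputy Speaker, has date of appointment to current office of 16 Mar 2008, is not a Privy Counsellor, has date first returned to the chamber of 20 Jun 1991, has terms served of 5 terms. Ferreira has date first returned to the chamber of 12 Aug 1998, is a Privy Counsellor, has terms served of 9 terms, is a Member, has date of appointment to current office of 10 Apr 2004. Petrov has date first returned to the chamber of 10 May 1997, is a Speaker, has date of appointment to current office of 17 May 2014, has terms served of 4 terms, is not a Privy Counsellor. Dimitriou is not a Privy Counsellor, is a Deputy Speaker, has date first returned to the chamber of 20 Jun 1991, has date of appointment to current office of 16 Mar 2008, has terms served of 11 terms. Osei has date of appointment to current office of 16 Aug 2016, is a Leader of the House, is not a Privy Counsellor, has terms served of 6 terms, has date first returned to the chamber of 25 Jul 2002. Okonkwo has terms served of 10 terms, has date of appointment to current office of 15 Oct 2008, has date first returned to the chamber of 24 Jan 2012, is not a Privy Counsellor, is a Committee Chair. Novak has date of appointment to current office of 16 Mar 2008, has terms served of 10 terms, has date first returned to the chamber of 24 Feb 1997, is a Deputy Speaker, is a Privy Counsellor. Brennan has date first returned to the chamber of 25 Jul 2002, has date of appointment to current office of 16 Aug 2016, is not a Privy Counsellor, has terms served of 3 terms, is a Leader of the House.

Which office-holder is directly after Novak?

By parliamentary office: Petrov (Speaker); then Novak, Quinn and Dimitriou (Deputy Speaker); then Brennan and Osei (Leader of the House); then Okonkwo (Committee Chair); then Ferreira (Member).
Novak, Quinn and Dimitriou all have date of appointment to current office 16 Mar 2008, so the next rule applies.
Among Novak, Quinn and Dimitriou, by date first returned to the chamber (later first): Novak (24 Feb 1997) before Quinn and Dimitriou (20 Jun 1991).
Quinn and Dimitriou are each not a Privy Counsellor, so the next rule applies.
Among Quinn and Dimitriou, by terms served (lower first) (reversed rule for this group): Quinn (5 terms) before Dimitriou (11 terms).
Brennan and Osei both have date of appointment to current office 16 Aug 2016, so the next rule applies.
Brennan and Osei both have date first returned to the chamber 25 Jul 2002, so the next rule applies.
Brennan and Osei are each not a Privy Counsellor, so the next rule applies.
Among Brennan and Osei, by terms served (lower first) (reversed rule for this group): Brennan (3 terms) before Osei (6 terms).
Order: Petrov, Novak, Quinn, Dimitriou, Brennan, Osei, Okonkwo, Ferreira.

Quinn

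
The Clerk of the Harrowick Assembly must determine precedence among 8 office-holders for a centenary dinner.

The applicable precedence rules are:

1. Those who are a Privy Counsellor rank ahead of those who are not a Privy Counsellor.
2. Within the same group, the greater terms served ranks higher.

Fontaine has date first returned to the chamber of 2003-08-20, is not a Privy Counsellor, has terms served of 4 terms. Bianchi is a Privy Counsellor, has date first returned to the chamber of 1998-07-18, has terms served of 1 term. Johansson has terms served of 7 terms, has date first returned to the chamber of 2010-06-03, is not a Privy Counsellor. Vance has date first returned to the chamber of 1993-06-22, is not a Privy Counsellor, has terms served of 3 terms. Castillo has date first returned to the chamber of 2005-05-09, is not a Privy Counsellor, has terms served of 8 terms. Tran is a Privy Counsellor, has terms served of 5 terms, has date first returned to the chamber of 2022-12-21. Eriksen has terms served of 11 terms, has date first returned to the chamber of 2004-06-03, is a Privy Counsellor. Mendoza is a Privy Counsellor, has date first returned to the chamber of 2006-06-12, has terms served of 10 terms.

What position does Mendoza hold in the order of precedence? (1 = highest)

2

By the first rule: Eriksen, Mendoza, Tran and Bianchi (each a Privy Counsellor); then Castillo, Johansson, Fontaine and Vance (each not a Privy Counsellor).
Among Eriksen, Mendoza, Tran and Bianchi, by terms served (higher first): Eriksen (11 terms) before Mendoza (10 terms) before Tran (5 terms) before Bianchi (1 term).
Among Castillo, Johansson, Fontaine and Vance, by terms served (higher first): Castillo (8 terms) before Johansson (7 terms) before Fontaine (4 terms) before Vance (3 terms).
Order: Eriksen, Mendoza, Tran, Bianchi, Castillo, Johansson, Fontaine, Vance. So position 2.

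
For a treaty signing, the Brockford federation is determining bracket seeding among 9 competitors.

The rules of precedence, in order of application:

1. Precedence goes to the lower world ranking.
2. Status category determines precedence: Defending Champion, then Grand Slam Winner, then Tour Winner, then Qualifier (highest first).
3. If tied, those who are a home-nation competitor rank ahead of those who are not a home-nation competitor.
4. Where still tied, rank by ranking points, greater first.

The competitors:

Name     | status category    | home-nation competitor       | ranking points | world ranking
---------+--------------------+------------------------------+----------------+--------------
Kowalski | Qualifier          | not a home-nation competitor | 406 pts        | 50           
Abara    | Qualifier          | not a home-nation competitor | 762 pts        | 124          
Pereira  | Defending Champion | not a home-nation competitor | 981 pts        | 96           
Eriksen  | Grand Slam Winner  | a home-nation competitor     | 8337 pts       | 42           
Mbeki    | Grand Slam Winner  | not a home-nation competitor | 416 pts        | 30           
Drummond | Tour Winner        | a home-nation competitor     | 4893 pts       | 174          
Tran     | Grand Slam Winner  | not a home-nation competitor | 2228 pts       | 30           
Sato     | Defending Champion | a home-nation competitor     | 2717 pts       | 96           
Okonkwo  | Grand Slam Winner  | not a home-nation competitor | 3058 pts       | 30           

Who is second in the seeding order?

Tran

By world ranking (lower first): Okonkwo, Tran and Mbeki (each 30); then Eriksen (42); then Kowalski (50); then Sato and Pereira (both 96); then Abara (124); then Drummond (174).
Okonkwo, Tran and Mbeki are each Grand Slam Winner, so the next rule applies.
Okonkwo, Tran and Mbeki are each not a home-nation competitor, so the next rule applies.
Among Okonkwo, Tran and Mbeki, by ranking points (higher first): Okonkwo (3058 pts) before Tran (2228 pts) before Mbeki (416 pts).
Sato and Pereira are each Defending Champion, so the next rule applies.
Among Sato and Pereira, a home-nation competitor before not a home-nation competitor: Sato (a home-nation competitor) before Pereira (not a home-nation competitor).
Order: Okonkwo, Tran, Mbeki, Eriksen, Kowalski, Sato, Pereira, Abara, Drummond.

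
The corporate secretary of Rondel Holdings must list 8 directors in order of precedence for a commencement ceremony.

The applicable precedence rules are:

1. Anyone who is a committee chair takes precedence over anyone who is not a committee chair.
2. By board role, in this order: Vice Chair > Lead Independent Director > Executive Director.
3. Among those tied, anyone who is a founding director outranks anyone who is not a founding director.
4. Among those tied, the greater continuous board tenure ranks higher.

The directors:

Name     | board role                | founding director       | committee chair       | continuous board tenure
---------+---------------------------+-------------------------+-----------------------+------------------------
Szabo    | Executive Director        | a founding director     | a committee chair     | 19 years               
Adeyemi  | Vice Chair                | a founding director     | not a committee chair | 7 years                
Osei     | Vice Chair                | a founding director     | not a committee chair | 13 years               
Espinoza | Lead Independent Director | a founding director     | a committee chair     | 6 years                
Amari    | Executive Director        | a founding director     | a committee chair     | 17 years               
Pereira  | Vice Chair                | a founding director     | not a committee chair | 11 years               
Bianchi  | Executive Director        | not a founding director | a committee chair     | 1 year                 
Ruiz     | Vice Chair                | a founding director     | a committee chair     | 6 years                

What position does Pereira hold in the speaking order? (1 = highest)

7

By the first rule: Ruiz, Espinoza, Szabo, Amari and Bianchi (each a committee chair); then Osei, Pereira and Adeyemi (each not a committee chair).
Among Ruiz, Espinoza, Szabo, Amari and Bianchi, by board role: Ruiz (Vice Chair) before Espinoza (Lead Independent Director) before Szabo, Amari and Bianchi (Executive Director).
Among Szabo, Amari and Bianchi, a founding director before not a founding director: Szabo and Amari (a founding director) before Bianchi (not a founding director).
Among Szabo and Amari, by continuous board tenure (higher first): Szabo (19 years) before Amari (17 years).
Osei, Pereira and Adeyemi are each Vice Chair, so the next rule applies.
Osei, Pereira and Adeyemi are each a founding director, so the next rule applies.
Among Osei, Pereira and Adeyemi, by continuous board tenure (higher first): Osei (13 years) before Pereira (11 years) before Adeyemi (7 years).
Order: Ruiz, Espinoza, Szabo, Amari, Bianchi, Osei, Pereira, Adeyemi. So position 7.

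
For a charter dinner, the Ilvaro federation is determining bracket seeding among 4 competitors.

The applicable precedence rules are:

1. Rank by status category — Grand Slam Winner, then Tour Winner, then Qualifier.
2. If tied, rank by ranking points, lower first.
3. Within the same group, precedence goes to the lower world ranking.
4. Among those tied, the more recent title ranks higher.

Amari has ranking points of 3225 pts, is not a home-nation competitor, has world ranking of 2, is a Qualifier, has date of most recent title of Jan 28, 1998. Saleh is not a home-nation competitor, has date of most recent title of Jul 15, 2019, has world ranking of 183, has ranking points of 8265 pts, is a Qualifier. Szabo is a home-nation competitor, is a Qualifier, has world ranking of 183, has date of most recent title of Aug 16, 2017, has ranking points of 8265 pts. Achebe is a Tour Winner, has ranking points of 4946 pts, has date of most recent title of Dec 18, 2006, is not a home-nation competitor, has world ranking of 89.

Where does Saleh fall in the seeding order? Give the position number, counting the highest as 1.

3

By status category: Achebe (Tour Winner); then Amari, Saleh and Szabo (Qualifier).
Among Amari, Saleh and Szabo, by ranking points (lower first): Amari (3225 pts) before Saleh and Szabo (8265 pts).
Saleh and Szabo both have world ranking 183, so the next rule applies.
Among Saleh and Szabo, by date of most recent title (later first): Saleh (Jul 15, 2019) before Szabo (Aug 16, 2017).
Order: Achebe, Amari, Saleh, Szabo. So position 3.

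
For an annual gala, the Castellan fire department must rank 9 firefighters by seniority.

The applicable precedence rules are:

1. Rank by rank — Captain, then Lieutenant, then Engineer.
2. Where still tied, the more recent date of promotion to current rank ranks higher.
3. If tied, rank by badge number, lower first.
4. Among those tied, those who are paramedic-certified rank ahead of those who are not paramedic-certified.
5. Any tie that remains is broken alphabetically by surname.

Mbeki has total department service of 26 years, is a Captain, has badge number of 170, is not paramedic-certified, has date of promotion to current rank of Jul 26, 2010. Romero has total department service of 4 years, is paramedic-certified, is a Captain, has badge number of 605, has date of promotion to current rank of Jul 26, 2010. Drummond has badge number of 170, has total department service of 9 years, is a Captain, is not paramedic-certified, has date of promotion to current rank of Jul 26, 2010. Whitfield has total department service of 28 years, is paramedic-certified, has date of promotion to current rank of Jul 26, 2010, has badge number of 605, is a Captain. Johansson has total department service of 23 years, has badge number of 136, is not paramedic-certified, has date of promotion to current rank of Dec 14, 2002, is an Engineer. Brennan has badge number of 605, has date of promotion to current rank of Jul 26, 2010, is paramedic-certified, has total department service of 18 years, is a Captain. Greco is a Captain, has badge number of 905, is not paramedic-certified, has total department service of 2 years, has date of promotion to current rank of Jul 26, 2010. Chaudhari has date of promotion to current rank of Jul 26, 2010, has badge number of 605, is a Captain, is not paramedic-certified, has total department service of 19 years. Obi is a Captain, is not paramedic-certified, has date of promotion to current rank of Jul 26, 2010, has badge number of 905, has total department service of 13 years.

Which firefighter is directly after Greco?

By rank: Drummond, Mbeki, Brennan, Romero, Whitfield, Chaudhari, Greco and Obi (Captain); then Johansson (Engineer).
Drummond, Mbeki, Brennan, Romero, Whitfield, Chaudhari, Greco and Obi all have date of promotion to current rank Jul 26, 2010, so the next rule applies.
Among Drummond, Mbeki, Brennan, Romero, Whitfield, Chaudhari, Greco and Obi, by badge number (lower first): Drummond and Mbeki (170) before Brennan, Romero, Whitfield and Chaudhari (605) before Greco and Obi (905).
Drummond and Mbeki are each not paramedic-certified, so the next rule applies.
Among Drummond and Mbeki, alphabetically by surname: Drummond before Mbeki.
Among Brennan, Romero, Whitfield and Chaudhari, paramedic-certified before not paramedic-certified: Brennan, Romero and Whitfield (paramedic-certified) before Chaudhari (not paramedic-certified).
Among Brennan, Romero and Whitfield, alphabetically by surname: Brennan before Romero before Whitfield.
Greco and Obi are each not paramedic-certified, so the next rule applies.
Among Greco and Obi, alphabetically by surname: Greco before Obi.
Order: Drummond, Mbeki, Brennan, Romero, Whitfield, Chaudhari, Greco, Obi, Johansson.

Obi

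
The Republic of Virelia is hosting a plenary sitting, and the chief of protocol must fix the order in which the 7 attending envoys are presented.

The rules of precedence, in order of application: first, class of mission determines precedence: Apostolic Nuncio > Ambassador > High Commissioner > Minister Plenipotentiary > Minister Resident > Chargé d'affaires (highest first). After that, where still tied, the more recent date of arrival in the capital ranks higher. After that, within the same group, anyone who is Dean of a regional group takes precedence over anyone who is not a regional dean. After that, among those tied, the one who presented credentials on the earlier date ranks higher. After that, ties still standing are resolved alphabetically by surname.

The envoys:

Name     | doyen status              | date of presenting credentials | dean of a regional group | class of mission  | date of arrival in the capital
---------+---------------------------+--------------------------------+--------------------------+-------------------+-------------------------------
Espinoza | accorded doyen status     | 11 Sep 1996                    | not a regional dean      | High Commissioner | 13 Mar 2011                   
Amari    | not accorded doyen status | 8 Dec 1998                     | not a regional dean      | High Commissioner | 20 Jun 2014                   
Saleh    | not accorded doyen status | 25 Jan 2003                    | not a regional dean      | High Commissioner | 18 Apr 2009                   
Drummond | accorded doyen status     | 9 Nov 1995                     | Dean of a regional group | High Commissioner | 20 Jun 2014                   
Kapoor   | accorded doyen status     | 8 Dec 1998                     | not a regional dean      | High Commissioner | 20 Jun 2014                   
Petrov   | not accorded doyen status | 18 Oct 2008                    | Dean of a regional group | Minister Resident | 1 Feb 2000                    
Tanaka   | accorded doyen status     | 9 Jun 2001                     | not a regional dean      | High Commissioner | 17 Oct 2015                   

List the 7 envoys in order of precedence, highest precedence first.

By class of mission: Tanaka, Drummond, Amari, Kapoor, Espinoza and Saleh (High Commissioner); then Petrov (Minister Resident).
Among Tanaka, Drummond, Amari, Kapoor, Espinoza and Saleh, by date of arrival in the capital (later first): Tanaka (17 Oct 2015) before Drummond, Amari and Kapoor (20 Jun 2014) before Espinoza (13 Mar 2011) before Saleh (18 Apr 2009).
Among Drummond, Amari and Kapoor, Dean of a regional group before not a regional dean: Drummond (Dean of a regional group) before Amari and Kapoor (not a regional dean).
Amari and Kapoor both have date of presenting credentials 8 Dec 1998, so the next rule applies.
Among Amari and Kapoor, alphabetically by surname: Amari before Kapoor.
Full order: Tanaka, Drummond, Amari, Kapoor, Espinoza, Saleh, Petrov.

Tanaka, Drummond, Amari, Kapoor, Espinoza, Saleh, Petrov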